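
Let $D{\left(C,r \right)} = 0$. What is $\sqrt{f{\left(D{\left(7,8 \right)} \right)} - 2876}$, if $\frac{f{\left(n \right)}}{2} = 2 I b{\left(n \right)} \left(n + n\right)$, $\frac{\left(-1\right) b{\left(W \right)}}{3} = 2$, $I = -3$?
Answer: $2 i \sqrt{719} \approx 53.628 i$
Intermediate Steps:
$b{\left(W \right)} = -6$ ($b{\left(W \right)} = \left(-3\right) 2 = -6$)
$f{\left(n \right)} = 144 n$ ($f{\left(n \right)} = 2 \cdot 2 \left(-3\right) \left(- 6 \left(n + n\right)\right) = 2 \left(- 6 \left(- 6 \cdot 2 n\right)\right) = 2 \left(- 6 \left(- 12 n\right)\right) = 2 \cdot 72 n = 144 n$)
$\sqrt{f{\left(D{\left(7,8 \right)} \right)} - 2876} = \sqrt{144 \cdot 0 - 2876} = \sqrt{0 - 2876} = \sqrt{-2876} = 2 i \sqrt{719}$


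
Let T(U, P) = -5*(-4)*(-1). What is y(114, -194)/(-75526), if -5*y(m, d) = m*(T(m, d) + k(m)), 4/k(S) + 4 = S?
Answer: -62586/10384825 ≈ -0.0060267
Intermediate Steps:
k(S) = 4/(-4 + S)
T(U, P) = -20 (T(U, P) = 20*(-1) = -20)
y(m, d) = -m*(-20 + 4/(-4 + m))/5
y(114, -194)/(-75526) = ((4/5)*114*(-21 + 5*114)/(-4 + 114))/(-75526) = ((4/5)*114*(-21 + 570)/110)*(-1/75526) = ((4/5)*114*(1/110)*549)*(-1/75526) = (125172/275)*(-1/75526) = -62586/10384825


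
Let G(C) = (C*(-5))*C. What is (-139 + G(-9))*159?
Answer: -86496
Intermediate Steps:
G(C) = -5*C**2 (G(C) = (-5*C)*C = -5*C**2)
(-139 + G(-9))*159 = (-139 - 5*(-9)**2)*159 = (-139 - 5*81)*159 = (-139 - 405)*159 = -544*159 = -86496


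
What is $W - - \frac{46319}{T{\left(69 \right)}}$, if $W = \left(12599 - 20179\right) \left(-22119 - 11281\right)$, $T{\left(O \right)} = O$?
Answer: $\frac{17468914319}{69} \approx 2.5317 \cdot 10^{8}$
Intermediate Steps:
$W = 253172000$ ($W = \left(-7580\right) \left(-33400\right) = 253172000$)
$W - - \frac{46319}{T{\left(69 \right)}} = 253172000 - - \frac{46319}{69} = 253172000 + \frac{46319}{69} = \frac{17468914319}{69}$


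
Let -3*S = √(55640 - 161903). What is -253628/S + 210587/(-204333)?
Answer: -210587/204333 - 253628*I*√11807/11807 ≈ -1.0306 - 2334.1*I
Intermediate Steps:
S = -I*√11807 (S = -√(55640 - 161903)/3 = -I*√11807 ≈ -108.66*I)
-253628/S + 210587/(-204333) = -253628*I*√11807/11807 + 210587/(-204333) = -253628*I*√11807/11807 + 210587*(-1/204333) = -253628*I*√11807/11807 - 210587/204333 = -210587/204333 - 253628*I*√11807/11807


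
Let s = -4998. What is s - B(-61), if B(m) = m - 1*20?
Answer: -4917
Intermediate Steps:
B(m) = -20 + m (B(m) = m - 20 = -20 + m)
s - B(-61) = -4998 - (-20 - 61) = -4998 - 1*(-81) = -4998 + 81 = -4917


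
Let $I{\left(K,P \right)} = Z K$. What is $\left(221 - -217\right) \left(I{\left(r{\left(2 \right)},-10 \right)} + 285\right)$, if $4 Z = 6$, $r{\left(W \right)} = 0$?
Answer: $124830$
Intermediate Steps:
$Z = \frac{3}{2}$ ($Z = \frac{1}{4} \cdot 6 = \frac{3}{2} \approx 1.5$)
$I{\left(K,P \right)} = \frac{3 K}{2}$
$\left(221 - -217\right) \left(I{\left(r{\left(2 \right)},-10 \right)} + 285\right) = \left(221 - -217\right) \left(\frac{3}{2} \cdot 0 + 285\right) = \left(221 + 217\right) \left(0 + 285\right) = 438 \cdot 285 = 124830$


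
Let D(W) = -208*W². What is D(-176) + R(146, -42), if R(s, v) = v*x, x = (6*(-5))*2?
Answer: -6440488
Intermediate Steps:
x = -60 (x = -30*2 = -60)
R(s, v) = -60*v (R(s, v) = v*(-60) = -60*v)
D(-176) + R(146, -42) = -208*(-176)² - 60*(-42) = -208*30976 + 2520 = -6443008 + 2520 = -6440488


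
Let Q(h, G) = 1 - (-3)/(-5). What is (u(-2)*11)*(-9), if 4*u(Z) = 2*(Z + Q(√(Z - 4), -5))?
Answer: 396/5 ≈ 79.200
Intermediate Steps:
Q(h, G) = ⅖ (Q(h, G) = 1 - (-3)*(-1)/5 = 1 - 1*⅗ = 1 - ⅗ = ⅖)
u(Z) = ⅕ + Z/2 (u(Z) = (2*(Z + ⅖))/4 = (2*(⅖ + Z))/4 = (⅘ + 2*Z)/4 = ⅕ + Z/2)
(u(-2)*11)*(-9) = ((⅕ + (½)*(-2))*11)*(-9) = ((⅕ - 1)*11)*(-9) = -⅘*11*(-9) = -44/5*(-9) = 396/5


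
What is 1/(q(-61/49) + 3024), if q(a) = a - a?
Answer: 1/3024 ≈ 0.00033069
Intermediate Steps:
q(a) = 0
1/(q(-61/49) + 3024) = 1/(0 + 3024) = 1/3024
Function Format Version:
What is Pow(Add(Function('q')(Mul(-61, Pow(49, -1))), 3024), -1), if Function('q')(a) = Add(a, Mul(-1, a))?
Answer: Rational(1, 3024) ≈ 0.00033069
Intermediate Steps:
Function('q')(a) = 0
Pow(Add(Function('q')(Mul(-61, Pow(49, -1))), 3024), -1) = Pow(Add(0, 3024), -1) = Pow(3024, -1) = Rational(1, 3024)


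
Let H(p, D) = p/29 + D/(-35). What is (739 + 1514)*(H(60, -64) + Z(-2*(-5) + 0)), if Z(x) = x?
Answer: 31780818/1015 ≈ 31311.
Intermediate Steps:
H(p, D) = -D/35 + p/29 (H(p, D) = p*(1/29) + D*(-1/35) = p/29 - D/35 = -D/35 + p/29)
(739 + 1514)*(H(60, -64) + Z(-2*(-5) + 0)) = (739 + 1514)*((-1/35*(-64) + (1/29)*60) + (-2*(-5) + 0)) = 2253*((64/35 + 60/29) + (10 + 0)) = 2253*(3956/1015 + 10) = 2253*(14106/1015) = 31780818/1015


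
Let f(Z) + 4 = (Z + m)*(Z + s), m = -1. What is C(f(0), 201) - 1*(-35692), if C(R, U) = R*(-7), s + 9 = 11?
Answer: 35734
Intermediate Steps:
s = 2 (s = -9 + 11 = 2)
f(Z) = -4 + (-1 + Z)*(2 + Z) (f(Z) = -4 + (Z - 1)*(Z + 2) = -4 + (-1 + Z)*(2 + Z))
C(R, U) = -7*R
C(f(0), 201) - 1*(-35692) = -7*(-6 + 0 + 0²) - 1*(-35692) = -7*(-6 + 0 + 0) + 35692 = -7*(-6) + 35692 = 42 + 35692 = 35734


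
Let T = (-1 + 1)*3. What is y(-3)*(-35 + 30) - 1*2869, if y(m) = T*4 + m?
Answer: -2854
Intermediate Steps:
T = 0 (T = 0*3 = 0)
y(m) = m (y(m) = 0*4 + m = 0 + m = m)
y(-3)*(-35 + 30) - 1*2869 = -3*(-35 + 30) - 1*2869 = -3*(-5) - 2869 = 15 - 2869 = -2854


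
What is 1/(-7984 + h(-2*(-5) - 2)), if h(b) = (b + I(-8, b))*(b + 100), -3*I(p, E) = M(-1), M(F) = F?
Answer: -1/7084 ≈ -0.00014116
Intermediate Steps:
I(p, E) = ⅓ (I(p, E) = -⅓*(-1) = ⅓)
h(b) = (100 + b)*(⅓ + b) (h(b) = (b + ⅓)*(b + 100) = (⅓ + b)*(100 + b) = (100 + b)*(⅓ + b))
1/(-7984 + h(-2*(-5) - 2)) = 1/(-7984 + (100/3 + (-2*(-5) - 2)² + 301*(-2*(-5) - 2)/3)) = 1/(-7984 + (100/3 + (10 - 2)² + 301*(10 - 2)/3)) = 1/(-7984 + (100/3 + 8² + (301/3)*8)) = 1/(-7984 + (100/3 + 64 + 2408/3)) = 1/(-7984 + 900) = 1/(-7084) = -1/7084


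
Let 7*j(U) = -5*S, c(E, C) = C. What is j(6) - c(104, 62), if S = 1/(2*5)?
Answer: -869/14 ≈ -62.071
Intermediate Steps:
S = 1/10 ≈ 0.10000
j(U) = -1/14 (j(U) = (-5*1/10)/7 = (1/7)*(-1/2) = -1/14)
j(6) - c(104, 62) = -1/14 - 1*62 = -1/14 - 62 = -869/14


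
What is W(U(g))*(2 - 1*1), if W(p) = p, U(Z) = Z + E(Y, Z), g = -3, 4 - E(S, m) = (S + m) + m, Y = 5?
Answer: 2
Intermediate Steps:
E(S, m) = 4 - S - 2*m (E(S, m) = 4 - ((S + m) + m) = 4 - (S + 2*m) = 4 + (-S - 2*m) = 4 - S - 2*m)
U(Z) = -1 - Z (U(Z) = Z + (4 - 1*5 - 2*Z) = Z + (4 - 5 - 2*Z) = Z + (-1 - 2*Z) = -1 - Z)
W(U(g))*(2 - 1*1) = (-1 - 1*(-3))*(2 - 1*1) = (-1 + 3)*(2 - 1) = 2*1 = 2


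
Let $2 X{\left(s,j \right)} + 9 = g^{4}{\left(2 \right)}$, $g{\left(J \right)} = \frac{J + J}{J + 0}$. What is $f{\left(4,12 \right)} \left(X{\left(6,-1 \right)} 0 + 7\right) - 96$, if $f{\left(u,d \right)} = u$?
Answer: $-68$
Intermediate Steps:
$g{\left(J \right)} = 2$ ($g{\left(J \right)} = \frac{2 J}{J} = 2$)
$X{\left(s,j \right)} = \frac{7}{2}$ ($X{\left(s,j \right)} = - \frac{9}{2} + \frac{2^{4}}{2} = - \frac{9}{2} + \frac{1}{2} \cdot 16 = - \frac{9}{2} + 8 = \frac{7}{2}$)
$f{\left(4,12 \right)} \left(X{\left(6,-1 \right)} 0 + 7\right) - 96 = 4 \left(\frac{7}{2} \cdot 0 + 7\right) - 96 = 4 \left(0 + 7\right) - 96 = 4 \cdot 7 - 96 = 28 - 96 = -68$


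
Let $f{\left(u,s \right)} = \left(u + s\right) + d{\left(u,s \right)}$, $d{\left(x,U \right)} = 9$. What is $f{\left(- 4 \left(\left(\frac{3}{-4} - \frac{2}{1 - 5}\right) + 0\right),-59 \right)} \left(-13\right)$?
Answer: $637$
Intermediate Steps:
$f{\left(u,s \right)} = 9 + s + u$ ($f{\left(u,s \right)} = \left(u + s\right) + 9 = \left(s + u\right) + 9 = 9 + s + u$)
$f{\left(- 4 \left(\left(\frac{3}{-4} - \frac{2}{1 - 5}\right) + 0\right),-59 \right)} \left(-13\right) = \left(9 - 59 - 4 \left(\left(\frac{3}{-4} - \frac{2}{1 - 5}\right) + 0\right)\right) \left(-13\right) = \left(9 - 59 - 4 \left(\left(3 \left(- \frac{1}{4}\right) - \frac{2}{1 - 5}\right) + 0\right)\right) \left(-13\right) = \left(9 - 59 - 4 \left(\left(- \frac{3}{4} - \frac{2}{-4}\right) + 0\right)\right) \left(-13\right) = \left(9 - 59 - 4 \left(\left(- \frac{3}{4} - - \frac{1}{2}\right) + 0\right)\right) \left(-13\right) = \left(9 - 59 - 4 \left(\left(- \frac{3}{4} + \frac{1}{2}\right) + 0\right)\right) \left(-13\right) = \left(9 - 59 - 4 \left(- \frac{1}{4} + 0\right)\right) \left(-13\right) = \left(9 - 59 - -1\right) \left(-13\right) = \left(9 - 59 + 1\right) \left(-13\right) = \left(-49\right) \left(-13\right) = 637$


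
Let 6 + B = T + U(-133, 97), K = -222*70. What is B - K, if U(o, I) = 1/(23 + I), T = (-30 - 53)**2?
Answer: 2690761/120 ≈ 22423.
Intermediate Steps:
K = -15540
T = 6889 (T = (-83)**2 = 6889)
B = 825961/120 (B = -6 + (6889 + 1/(23 + 97)) = -6 + (6889 + 1/120) = -6 + 826681/120 = 825961/120 ≈ 6883.0)
B - K = 825961/120 - 1*(-15540) = 825961/120 + 15540 = 2690761/120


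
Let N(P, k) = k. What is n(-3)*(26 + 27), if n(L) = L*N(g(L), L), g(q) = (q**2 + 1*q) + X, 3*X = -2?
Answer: 477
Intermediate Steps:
X = -2/3 (X = (1/3)*(-2) = -2/3 ≈ -0.66667)
g(q) = -2/3 + q + q**2 (g(q) = (q**2 + 1*q) - 2/3 = (q**2 + q) - 2/3 = (q + q**2) - 2/3 = -2/3 + q + q**2)
n(L) = L**2 (n(L) = L*L = L**2)
n(-3)*(26 + 27) = (-3)**2*(26 + 27) = 9*53 = 477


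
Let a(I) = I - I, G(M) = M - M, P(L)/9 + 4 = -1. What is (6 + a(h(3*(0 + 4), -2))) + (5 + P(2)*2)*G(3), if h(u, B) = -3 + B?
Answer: 6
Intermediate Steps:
P(L) = -45 (P(L) = -36 + 9*(-1) = -36 - 9 = -45)
G(M) = 0
a(I) = 0
(6 + a(h(3*(0 + 4), -2))) + (5 + P(2)*2)*G(3) = (6 + 0) + (5 - 45*2)*0 = 6 + (5 - 90)*0 = 6 - 85*0 = 6 + 0 = 6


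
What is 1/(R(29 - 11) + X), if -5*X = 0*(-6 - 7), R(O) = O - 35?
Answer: -1/17 ≈ -0.058824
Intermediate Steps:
R(O) = -35 + O
X = 0 (X = -0*(-6 - 7) = -0*(-13) = -1/5*0 = 0)
1/(R(29 - 11) + X) = 1/((-35 + (29 - 11)) + 0) = 1/((-35 + 18) + 0) = 1/(-17 + 0) = 1/(-17) = -1/17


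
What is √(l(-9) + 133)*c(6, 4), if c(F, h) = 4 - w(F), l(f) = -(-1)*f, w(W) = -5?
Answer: 18*√31 ≈ 100.22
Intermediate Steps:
l(f) = f
c(F, h) = 9 (c(F, h) = 4 - 1*(-5) = 4 + 5 = 9)
√(l(-9) + 133)*c(6, 4) = √(-9 + 133)*9 = √124*9 = (2*√31)*9 = 18*√31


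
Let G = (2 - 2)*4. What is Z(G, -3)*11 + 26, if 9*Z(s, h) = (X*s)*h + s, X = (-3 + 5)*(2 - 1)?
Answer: 26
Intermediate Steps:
X = 2 (X = 2*1 = 2)
G = 0 (G = 0*4 = 0)
Z(s, h) = s/9 + 2*h*s/9 (Z(s, h) = ((2*s)*h + s)/9 = (2*h*s + s)/9 = (s + 2*h*s)/9 = s/9 + 2*h*s/9)
Z(G, -3)*11 + 26 = ((⅑)*0*(1 + 2*(-3)))*11 + 26 = ((⅑)*0*(1 - 6))*11 + 26 = ((⅑)*0*(-5))*11 + 26 = 0*11 + 26 = 0 + 26 = 26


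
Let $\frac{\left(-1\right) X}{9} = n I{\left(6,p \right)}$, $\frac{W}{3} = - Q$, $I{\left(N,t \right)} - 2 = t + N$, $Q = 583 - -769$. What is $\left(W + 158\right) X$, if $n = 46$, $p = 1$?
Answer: $14523948$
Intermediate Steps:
$Q = 1352$ ($Q = 583 + 769 = 1352$)
$I{\left(N,t \right)} = 2 + N + t$ ($I{\left(N,t \right)} = 2 + \left(t + N\right) = 2 + \left(N + t\right) = 2 + N + t$)
$W = -4056$ ($W = 3 \left(\left(-1\right) 1352\right) = 3 \left(-1352\right) = -4056$)
$X = -3726$ ($X = - 9 \cdot 46 \left(2 + 6 + 1\right) = - 9 \cdot 46 \cdot 9 = \left(-9\right) 414 = -3726$)
$\left(W + 158\right) X = \left(-4056 + 158\right) \left(-3726\right) = \left(-3898\right) \left(-3726\right) = 14523948$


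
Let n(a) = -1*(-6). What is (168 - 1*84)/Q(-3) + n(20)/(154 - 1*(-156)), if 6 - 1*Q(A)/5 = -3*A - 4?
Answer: 2607/155 ≈ 16.819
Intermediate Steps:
Q(A) = 50 + 15*A (Q(A) = 30 - 5*(-3*A - 4) = 30 - 5*(-4 - 3*A) = 30 + (20 + 15*A) = 50 + 15*A)
n(a) = 6
(168 - 1*84)/Q(-3) + n(20)/(154 - 1*(-156)) = (168 - 1*84)/(50 + 15*(-3)) + 6/(154 - 1*(-156)) = (168 - 84)/(50 - 45) + 6/(154 + 156) = 84/5 + 6/310 = 84*(⅕) + 6*(1/310) = 84/5 + 3/155 = 2607/155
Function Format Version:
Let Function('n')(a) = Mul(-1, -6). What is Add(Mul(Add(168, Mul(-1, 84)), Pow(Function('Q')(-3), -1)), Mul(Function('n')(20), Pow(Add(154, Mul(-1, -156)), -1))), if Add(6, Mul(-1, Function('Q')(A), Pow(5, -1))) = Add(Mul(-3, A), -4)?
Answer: Rational(2607, 155) ≈ 16.819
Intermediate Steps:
Function('Q')(A) = Add(50, Mul(15, A)) (Function('Q')(A) = Add(30, Mul(-5, Add(Mul(-3, A), -4))) = Add(30, Mul(-5, Add(-4, Mul(-3, A)))) = Add(30, Add(20, Mul(15, A))) = Add(50, Mul(15, A)))
Function('n')(a) = 6
Add(Mul(Add(168, Mul(-1, 84)), Pow(Function('Q')(-3), -1)), Mul(Function('n')(20), Pow(Add(154, Mul(-1, -156)), -1))) = Add(Mul(Add(168, Mul(-1, 84)), Pow(Add(50, Mul(15, -3)), -1)), Mul(6, Pow(Add(154, Mul(-1, -156)), -1))) = Add(Mul(Add(168, -84), Pow(Add(50, -45), -1)), Mul(6, Pow(Add(154, 156), -1))) = Add(Mul(84, Pow(5, -1)), Mul(6, Pow(310, -1))) = Add(Mul(84, Rational(1, 5)), Mul(6, Rational(1, 310))) = Add(Rational(84, 5), Rational(3, 155)) = Rational(2607, 155)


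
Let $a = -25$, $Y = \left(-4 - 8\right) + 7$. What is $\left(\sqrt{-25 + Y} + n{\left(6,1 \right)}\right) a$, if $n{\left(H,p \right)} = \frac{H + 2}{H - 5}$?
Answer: $-200 - 25 i \sqrt{30} \approx -200.0 - 136.93 i$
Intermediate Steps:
$n{\left(H,p \right)} = \frac{2 + H}{-5 + H}$
$Y = -5$ ($Y = -12 + 7 = -5$)
$\left(\sqrt{-25 + Y} + n{\left(6,1 \right)}\right) a = \left(\sqrt{-25 - 5} + \frac{2 + 6}{-5 + 6}\right) \left(-25\right) = \left(\sqrt{-30} + 1^{-1} \cdot 8\right) \left(-25\right) = \left(i \sqrt{30} + 1 \cdot 8\right) \left(-25\right) = \left(i \sqrt{30} + 8\right) \left(-25\right) = \left(8 + i \sqrt{30}\right) \left(-25\right) = -200 - 25 i \sqrt{30}$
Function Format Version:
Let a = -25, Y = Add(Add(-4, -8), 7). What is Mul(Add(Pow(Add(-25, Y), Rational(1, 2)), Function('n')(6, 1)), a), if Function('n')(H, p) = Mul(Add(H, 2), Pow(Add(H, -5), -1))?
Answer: Add(-200, Mul(-25, I, Pow(30, Rational(1, 2)))) ≈ Add(-200.00, Mul(-136.93, I))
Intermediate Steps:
Function('n')(H, p) = Mul(Pow(Add(-5, H), -1), Add(2, H)) (Function('n')(H, p) = Mul(Add(2, H), Pow(Add(-5, H), -1)) = Mul(Pow(Add(-5, H), -1), Add(2, H)))
Y = -5 (Y = Add(-12, 7) = -5)
Mul(Add(Pow(Add(-25, Y), Rational(1, 2)), Function('n')(6, 1)), a) = Mul(Add(Pow(Add(-25, -5), Rational(1, 2)), Mul(Pow(Add(-5, 6), -1), Add(2, 6))), -25) = Mul(Add(Pow(-30, Rational(1, 2)), Mul(Pow(1, -1), 8)), -25) = Mul(Add(Mul(I, Pow(30, Rational(1, 2))), Mul(1, 8)), -25) = Mul(Add(Mul(I, Pow(30, Rational(1, 2))), 8), -25) = Mul(Add(8, Mul(I, Pow(30, Rational(1, 2)))), -25) = Add(-200, Mul(-25, I, Pow(30, Rational(1, 2))))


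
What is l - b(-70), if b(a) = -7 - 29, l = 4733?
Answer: 4769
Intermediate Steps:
b(a) = -36
l - b(-70) = 4733 - 1*(-36) = 4733 + 36 = 4769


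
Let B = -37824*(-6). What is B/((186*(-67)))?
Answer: -37824/2077 ≈ -18.211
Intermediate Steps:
B = 226944
B/((186*(-67))) = 226944/((186*(-67))) = 226944/(-12462) = 226944*(-1/12462) = -37824/2077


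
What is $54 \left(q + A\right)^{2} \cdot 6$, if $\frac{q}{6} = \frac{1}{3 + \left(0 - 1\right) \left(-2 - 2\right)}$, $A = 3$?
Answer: $\frac{236196}{49} \approx 4820.3$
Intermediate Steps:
$q = \frac{6}{7}$ ($q = \frac{6}{3 + \left(0 - 1\right) \left(-2 - 2\right)} = \frac{6}{3 - -4} = \frac{6}{3 + 4} = \frac{6}{7} \approx 0.85714$)
$54 \left(q + A\right)^{2} \cdot 6 = 54 \left(\frac{6}{7} + 3\right)^{2} \cdot 6 = 54 \left(\frac{27}{7}\right)^{2} \cdot 6 = 54 \cdot \frac{729}{49} \cdot 6 = \frac{39366}{49} \cdot 6 = \frac{236196}{49}$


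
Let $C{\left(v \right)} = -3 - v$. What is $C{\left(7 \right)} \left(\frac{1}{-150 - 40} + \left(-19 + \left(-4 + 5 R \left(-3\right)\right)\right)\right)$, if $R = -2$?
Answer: $- \frac{1329}{19} \approx -69.947$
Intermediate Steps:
$C{\left(7 \right)} \left(\frac{1}{-150 - 40} + \left(-19 + \left(-4 + 5 R \left(-3\right)\right)\right)\right) = \left(-3 - 7\right) \left(\frac{1}{-150 - 40} - \left(23 - 5 \left(-2\right) \left(-3\right)\right)\right) = \left(-3 - 7\right) \left(\frac{1}{-190} - -7\right) = - 10 \left(- \frac{1}{190} + \left(-19 + \left(-4 + 30\right)\right)\right) = - 10 \left(- \frac{1}{190} + \left(-19 + 26\right)\right) = - 10 \left(- \frac{1}{190} + 7\right) = \left(-10\right) \frac{1329}{190} = - \frac{1329}{19}$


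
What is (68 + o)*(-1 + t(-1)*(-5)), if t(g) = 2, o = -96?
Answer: 308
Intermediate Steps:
(68 + o)*(-1 + t(-1)*(-5)) = (68 - 96)*(-1 + 2*(-5)) = -28*(-1 - 10) = -28*(-11) = 308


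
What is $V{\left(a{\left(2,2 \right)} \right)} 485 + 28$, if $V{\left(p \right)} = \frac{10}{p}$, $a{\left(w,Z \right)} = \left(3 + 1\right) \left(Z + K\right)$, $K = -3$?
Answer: $- \frac{2369}{2} \approx -1184.5$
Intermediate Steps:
$a{\left(w,Z \right)} = -12 + 4 Z$ ($a{\left(w,Z \right)} = \left(3 + 1\right) \left(Z - 3\right) = 4 \left(-3 + Z\right) = -12 + 4 Z$)
$V{\left(a{\left(2,2 \right)} \right)} 485 + 28 = \frac{10}{-12 + 4 \cdot 2} \cdot 485 + 28 = \frac{10}{-12 + 8} \cdot 485 + 28 = \frac{10}{-4} \cdot 485 + 28 = 10 \left(- \frac{1}{4}\right) 485 + 28 = \left(- \frac{5}{2}\right) 485 + 28 = - \frac{2425}{2} + 28 = - \frac{2369}{2}$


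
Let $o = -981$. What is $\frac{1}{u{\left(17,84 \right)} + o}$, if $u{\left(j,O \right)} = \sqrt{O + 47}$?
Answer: $- \frac{981}{962230} - \frac{\sqrt{131}}{962230} \approx -0.0010314$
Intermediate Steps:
$u{\left(j,O \right)} = \sqrt{47 + O}$
$\frac{1}{u{\left(17,84 \right)} + o} = \frac{1}{\sqrt{47 + 84} - 981} = \frac{1}{\sqrt{131} - 981} = \frac{1}{-981 + \sqrt{131}}$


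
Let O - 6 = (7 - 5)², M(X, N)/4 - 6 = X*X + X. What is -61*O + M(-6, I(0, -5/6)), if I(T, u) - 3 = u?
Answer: -466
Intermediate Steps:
I(T, u) = 3 + u
M(X, N) = 24 + 4*X + 4*X² (M(X, N) = 24 + 4*(X*X + X) = 24 + 4*(X² + X) = 24 + 4*(X + X²) = 24 + (4*X + 4*X²) = 24 + 4*X + 4*X²)
O = 10 (O = 6 + (7 - 5)² = 6 + 2² = 6 + 4 = 10)
-61*O + M(-6, I(0, -5/6)) = -61*10 + (24 + 4*(-6) + 4*(-6)²) = -610 + (24 - 24 + 4*36) = -610 + (24 - 24 + 144) = -610 + 144 = -466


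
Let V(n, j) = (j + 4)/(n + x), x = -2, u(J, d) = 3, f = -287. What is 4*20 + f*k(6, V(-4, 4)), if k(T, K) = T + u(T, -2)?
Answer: -2503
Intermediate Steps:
V(n, j) = (4 + j)/(-2 + n) (V(n, j) = (j + 4)/(n - 2) = (4 + j)/(-2 + n))
k(T, K) = 3 + T (k(T, K) = T + 3 = 3 + T)
4*20 + f*k(6, V(-4, 4)) = 4*20 - 287*(3 + 6) = 80 - 287*9 = 80 - 2583 = -2503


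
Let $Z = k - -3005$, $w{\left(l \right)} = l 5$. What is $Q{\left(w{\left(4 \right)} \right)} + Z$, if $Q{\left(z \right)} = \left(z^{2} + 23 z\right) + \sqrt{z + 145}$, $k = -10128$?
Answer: $-6263 + \sqrt{165} \approx -6250.2$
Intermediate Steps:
$w{\left(l \right)} = 5 l$
$Z = -7123$ ($Z = -10128 - -3005 = -10128 + 3005 = -7123$)
$Q{\left(z \right)} = z^{2} + \sqrt{145 + z} + 23 z$ ($Q{\left(z \right)} = \left(z^{2} + 23 z\right) + \sqrt{145 + z} = z^{2} + \sqrt{145 + z} + 23 z$)
$Q{\left(w{\left(4 \right)} \right)} + Z = \left(\left(5 \cdot 4\right)^{2} + \sqrt{145 + 5 \cdot 4} + 23 \cdot 5 \cdot 4\right) - 7123 = \left(20^{2} + \sqrt{145 + 20} + 23 \cdot 20\right) - 7123 = \left(400 + \sqrt{165} + 460\right) - 7123 = \left(860 + \sqrt{165}\right) - 7123 = -6263 + \sqrt{165}$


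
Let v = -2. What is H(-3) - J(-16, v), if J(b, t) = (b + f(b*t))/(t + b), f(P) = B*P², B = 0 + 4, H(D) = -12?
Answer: 644/3 ≈ 214.67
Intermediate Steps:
B = 4
f(P) = 4*P²
J(b, t) = (b + 4*b²*t²)/(b + t) (J(b, t) = (b + 4*(b*t)²)/(t + b) = (b + 4*(b²*t²))/(b + t) = (b + 4*b²*t²)/(b + t))
H(-3) - J(-16, v) = -12 - (-16)*(1 + 4*(-16)*(-2)²)/(-16 - 2) = -12 - (-16)*(1 + 4*(-16)*4)/(-18) = -12 - (-16)*(-1)*(1 - 256)/18 = -12 - (-16)*(-1)*(-255)/18 = -12 - 1*(-680/3) = -12 + 680/3 = 644/3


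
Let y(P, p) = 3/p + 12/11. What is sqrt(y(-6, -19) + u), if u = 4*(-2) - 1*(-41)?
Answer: 6*sqrt(41173)/209 ≈ 5.8252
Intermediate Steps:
y(P, p) = 12/11 + 3/p (y(P, p) = 3/p + 12*(1/11) = 3/p + 12/11 = 12/11 + 3/p)
u = 33 (u = -8 + 41 = 33)
sqrt(y(-6, -19) + u) = sqrt((12/11 + 3/(-19)) + 33) = sqrt((12/11 + 3*(-1/19)) + 33) = sqrt((12/11 - 3/19) + 33) = sqrt(195/209 + 33) = sqrt(7092/209) = 6*sqrt(41173)/209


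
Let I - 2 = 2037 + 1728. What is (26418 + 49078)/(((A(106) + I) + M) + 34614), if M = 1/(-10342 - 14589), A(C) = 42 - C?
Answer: 941095388/477640563 ≈ 1.9703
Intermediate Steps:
I = 3767 (I = 2 + (2037 + 1728) = 2 + 3765 = 3767)
M = -1/24931 (M = 1/(-24931) = -1/24931 ≈ -4.0111e-5)
(26418 + 49078)/(((A(106) + I) + M) + 34614) = (26418 + 49078)/((((42 - 1*106) + 3767) - 1/24931) + 34614) = 75496/((((42 - 106) + 3767) - 1/24931) + 34614) = 75496/(((-64 + 3767) - 1/24931) + 34614) = 75496/((3703 - 1/24931) + 34614) = 75496/(92319492/24931 + 34614) = 75496/(955281126/24931) = 75496*(24931/955281126) = 941095388/477640563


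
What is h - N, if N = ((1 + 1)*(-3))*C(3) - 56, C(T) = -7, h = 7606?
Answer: 7620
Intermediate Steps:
N = -14 (N = ((1 + 1)*(-3))*(-7) - 56 = (2*(-3))*(-7) - 56 = -6*(-7) - 56 = 42 - 56 = -14)
h - N = 7606 - 1*(-14) = 7606 + 14 = 7620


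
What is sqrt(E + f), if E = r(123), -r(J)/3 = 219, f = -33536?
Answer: I*sqrt(34193) ≈ 184.91*I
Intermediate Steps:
r(J) = -657 (r(J) = -3*219 = -657)
E = -657
sqrt(E + f) = sqrt(-657 - 33536) = sqrt(-34193) = I*sqrt(34193)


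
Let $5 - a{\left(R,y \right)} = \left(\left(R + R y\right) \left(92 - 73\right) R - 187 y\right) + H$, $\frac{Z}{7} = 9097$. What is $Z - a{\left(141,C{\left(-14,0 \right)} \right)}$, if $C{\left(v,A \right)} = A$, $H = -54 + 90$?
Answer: $441449$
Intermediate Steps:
$H = 36$
$Z = 63679$ ($Z = 7 \cdot 9097 = 63679$)
$a{\left(R,y \right)} = -31 + 187 y - R \left(19 R + 19 R y\right)$ ($a{\left(R,y \right)} = 5 - \left(\left(\left(R + R y\right) \left(92 - 73\right) R - 187 y\right) + 36\right) = 5 - \left(\left(\left(R + R y\right) 19 R - 187 y\right) + 36\right) = 5 - \left(\left(\left(19 R + 19 R y\right) R - 187 y\right) + 36\right) = 5 - \left(\left(R \left(19 R + 19 R y\right) - 187 y\right) + 36\right) = 5 - \left(\left(- 187 y + R \left(19 R + 19 R y\right)\right) + 36\right) = 5 - \left(36 - 187 y + R \left(19 R + 19 R y\right)\right) = -31 + 187 y - R \left(19 R + 19 R y\right)$)
$Z - a{\left(141,C{\left(-14,0 \right)} \right)} = 63679 - \left(-31 - 19 \cdot 141^{2} + 187 \cdot 0 - 0 \cdot 141^{2}\right) = 63679 - \left(-31 - 377739 + 0 - 0 \cdot 19881\right) = 63679 - \left(-31 - 377739 + 0 + 0\right) = 63679 - -377770 = 63679 + 377770 = 441449$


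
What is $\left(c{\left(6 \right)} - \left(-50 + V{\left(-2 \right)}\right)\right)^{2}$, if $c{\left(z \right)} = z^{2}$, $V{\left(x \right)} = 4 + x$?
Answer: $7056$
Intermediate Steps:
$\left(c{\left(6 \right)} - \left(-50 + V{\left(-2 \right)}\right)\right)^{2} = \left(6^{2} + \left(50 - \left(4 - 2\right)\right)\right)^{2} = \left(36 + \left(50 - 2\right)\right)^{2} = \left(36 + 48\right)^{2} = 84^{2} = 7056$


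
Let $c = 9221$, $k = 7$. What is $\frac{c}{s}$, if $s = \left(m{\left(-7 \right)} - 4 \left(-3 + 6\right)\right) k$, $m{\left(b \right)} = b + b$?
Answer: $- \frac{9221}{182} \approx -50.665$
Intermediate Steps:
$m{\left(b \right)} = 2 b$
$s = -182$ ($s = \left(2 \left(-7\right) - 4 \left(-3 + 6\right)\right) 7 = \left(-14 - 12\right) 7 = \left(-26\right) 7 = -182$)
$\frac{c}{s} = \frac{9221}{-182} = 9221 \left(- \frac{1}{182}\right) = - \frac{9221}{182}$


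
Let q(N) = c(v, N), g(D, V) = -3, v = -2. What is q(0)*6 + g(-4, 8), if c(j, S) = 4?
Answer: 21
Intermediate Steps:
q(N) = 4
q(0)*6 + g(-4, 8) = 4*6 - 3 = 24 - 3 = 21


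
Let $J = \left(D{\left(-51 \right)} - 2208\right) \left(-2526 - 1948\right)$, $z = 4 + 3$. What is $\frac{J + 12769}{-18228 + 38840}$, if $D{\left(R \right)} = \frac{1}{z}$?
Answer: $\frac{69235053}{144284} \approx 479.85$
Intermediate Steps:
$z = 7$
$D{\left(R \right)} = \frac{1}{7}$
$J = \frac{69145670}{7}$ ($J = \left(\frac{1}{7} - 2208\right) \left(-2526 - 1948\right) = \left(\frac{1}{7} - 2208\right) \left(-4474\right) = \left(- \frac{15455}{7}\right) \left(-4474\right) = \frac{69145670}{7} \approx 9.878 \cdot 10^{6}$)
$\frac{J + 12769}{-18228 + 38840} = \frac{\frac{69145670}{7} + 12769}{-18228 + 38840} = \frac{69235053}{7 \cdot 20612} = \frac{69235053}{7} \cdot \frac{1}{20612} = \frac{69235053}{144284}$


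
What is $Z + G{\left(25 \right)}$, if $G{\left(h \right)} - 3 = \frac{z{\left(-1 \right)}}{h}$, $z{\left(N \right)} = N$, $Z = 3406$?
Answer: $\frac{85224}{25} \approx 3409.0$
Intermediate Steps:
$G{\left(h \right)} = 3 - \frac{1}{h}$
$Z + G{\left(25 \right)} = 3406 + \left(3 - \frac{1}{25}\right) = 3406 + \frac{74}{25} = \frac{85224}{25}$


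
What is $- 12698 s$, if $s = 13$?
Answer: $-165074$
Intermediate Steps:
$- 12698 s = \left(-12698\right) 13 = -165074$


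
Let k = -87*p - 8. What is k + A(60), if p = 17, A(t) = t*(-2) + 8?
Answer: -1599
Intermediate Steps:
A(t) = 8 - 2*t (A(t) = -2*t + 8 = 8 - 2*t)
k = -1487 (k = -87*17 - 8 = -1479 - 8 = -1487)
k + A(60) = -1487 + (8 - 2*60) = -1487 + (8 - 120) = -1487 - 112 = -1599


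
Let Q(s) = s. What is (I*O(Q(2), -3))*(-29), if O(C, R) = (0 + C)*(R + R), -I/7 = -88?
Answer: 214368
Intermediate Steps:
I = 616 (I = -7*(-88) = 616)
O(C, R) = 2*C*R (O(C, R) = C*(2*R) = 2*C*R)
(I*O(Q(2), -3))*(-29) = (616*(2*2*(-3)))*(-29) = (616*(-12))*(-29) = -7392*(-29) = 214368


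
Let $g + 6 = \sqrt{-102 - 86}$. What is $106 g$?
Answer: $-636 + 212 i \sqrt{47} \approx -636.0 + 1453.4 i$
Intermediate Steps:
$g = -6 + 2 i \sqrt{47}$ ($g = -6 + \sqrt{-102 - 86} = -6 + \sqrt{-188} = -6 + 2 i \sqrt{47} \approx -6.0 + 13.711 i$)
$106 g = 106 \left(-6 + 2 i \sqrt{47}\right) = -636 + 212 i \sqrt{47}$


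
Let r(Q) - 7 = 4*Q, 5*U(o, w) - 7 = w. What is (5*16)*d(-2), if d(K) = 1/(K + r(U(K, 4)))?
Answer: 400/69 ≈ 5.7971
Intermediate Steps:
U(o, w) = 7/5 + w/5
r(Q) = 7 + 4*Q
d(K) = 1/(79/5 + K) (d(K) = 1/(K + (7 + 4*(7/5 + (1/5)*4))) = 1/(K + (7 + 4*(7/5 + 4/5))) = 1/(K + (7 + 4*(11/5))) = 1/(K + (7 + 44/5)) = 1/(K + 79/5) = 1/(79/5 + K))
(5*16)*d(-2) = (5*16)*(5/(79 + 5*(-2))) = 80*(5/(79 - 10)) = 80*(5/69) = 400/69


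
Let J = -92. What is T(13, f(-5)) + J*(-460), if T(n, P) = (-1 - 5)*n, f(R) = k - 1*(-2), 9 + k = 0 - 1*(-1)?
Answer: 42242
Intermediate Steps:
k = -8 (k = -9 + (0 - 1*(-1)) = -9 + (0 + 1) = -9 + 1 = -8)
f(R) = -6 (f(R) = -8 - 1*(-2) = -8 + 2 = -6)
T(n, P) = -6*n
T(13, f(-5)) + J*(-460) = -6*13 - 92*(-460) = -78 + 42320 = 42242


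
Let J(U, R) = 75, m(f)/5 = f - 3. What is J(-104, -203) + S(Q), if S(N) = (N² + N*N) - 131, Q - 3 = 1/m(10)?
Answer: -46128/1225 ≈ -37.656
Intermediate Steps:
m(f) = -15 + 5*f (m(f) = 5*(f - 3) = 5*(-3 + f) = -15 + 5*f)
Q = 106/35 (Q = 3 + 1/(-15 + 5*10) = 3 + 1/(-15 + 50) = 3 + 1/35 = 106/35 ≈ 3.0286)
S(N) = -131 + 2*N² (S(N) = (N² + N²) - 131 = 2*N² - 131 = -131 + 2*N²)
J(-104, -203) + S(Q) = 75 + (-131 + 2*(106/35)²) = 75 + (-131 + 2*(11236/1225)) = 75 + (-131 + 22472/1225) = 75 - 138003/1225 = -46128/1225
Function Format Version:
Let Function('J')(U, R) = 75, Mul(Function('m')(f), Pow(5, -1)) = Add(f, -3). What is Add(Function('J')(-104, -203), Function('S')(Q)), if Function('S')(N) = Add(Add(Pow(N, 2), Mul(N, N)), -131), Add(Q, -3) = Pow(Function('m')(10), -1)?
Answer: Rational(-46128, 1225) ≈ -37.656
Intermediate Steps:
Function('m')(f) = Add(-15, Mul(5, f)) (Function('m')(f) = Mul(5, Add(f, -3)) = Mul(5, Add(-3, f)) = Add(-15, Mul(5, f)))
Q = Rational(106, 35) (Q = Add(3, Pow(Add(-15, Mul(5, 10)), -1)) = Add(3, Pow(Add(-15, 50), -1)) = Add(3, Pow(35, -1)) = Add(3, Rational(1, 35)) = Rational(106, 35) ≈ 3.0286)
Function('S')(N) = Add(-131, Mul(2, Pow(N, 2))) (Function('S')(N) = Add(Add(Pow(N, 2), Pow(N, 2)), -131) = Add(Mul(2, Pow(N, 2)), -131) = Add(-131, Mul(2, Pow(N, 2))))
Add(Function('J')(-104, -203), Function('S')(Q)) = Add(75, Add(-131, Mul(2, Pow(Rational(106, 35), 2)))) = Add(75, Add(-131, Mul(2, Rational(11236, 1225)))) = Add(75, Add(-131, Rational(22472, 1225))) = Add(75, Rational(-138003, 1225)) = Rational(-46128, 1225)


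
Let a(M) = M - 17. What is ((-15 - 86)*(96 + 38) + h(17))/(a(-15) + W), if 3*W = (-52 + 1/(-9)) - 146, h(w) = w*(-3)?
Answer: 366795/2647 ≈ 138.57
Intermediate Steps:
h(w) = -3*w
W = -1783/27 (W = ((-52 + 1/(-9)) - 146)/3 = ((-52 + 1*(-⅑)) - 146)/3 = ((-52 - ⅑) - 146)/3 = (-469/9 - 146)/3 = (⅓)*(-1783/9) = -1783/27 ≈ -66.037)
a(M) = -17 + M
((-15 - 86)*(96 + 38) + h(17))/(a(-15) + W) = ((-15 - 86)*(96 + 38) - 3*17)/((-17 - 15) - 1783/27) = (-101*134 - 51)/(-32 - 1783/27) = (-13534 - 51)/(-2647/27) = -13585*(-27/2647) = 366795/2647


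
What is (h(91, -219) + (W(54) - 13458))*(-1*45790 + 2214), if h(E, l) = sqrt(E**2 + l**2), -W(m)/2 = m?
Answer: 591152016 - 43576*sqrt(56242) ≈ 5.8082e+8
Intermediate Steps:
W(m) = -2*m
(h(91, -219) + (W(54) - 13458))*(-1*45790 + 2214) = (sqrt(91**2 + (-219)**2) + (-2*54 - 13458))*(-1*45790 + 2214) = (sqrt(8281 + 47961) + (-108 - 13458))*(-45790 + 2214) = (sqrt(56242) - 13566)*(-43576) = (-13566 + sqrt(56242))*(-43576) = 591152016 - 43576*sqrt(56242)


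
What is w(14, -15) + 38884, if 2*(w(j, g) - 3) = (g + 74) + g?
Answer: 38909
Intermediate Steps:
w(j, g) = 40 + g (w(j, g) = 3 + ((g + 74) + g)/2 = 3 + ((74 + g) + g)/2 = 3 + (74 + 2*g)/2 = 3 + (37 + g) = 40 + g)
w(14, -15) + 38884 = (40 - 15) + 38884 = 25 + 38884 = 38909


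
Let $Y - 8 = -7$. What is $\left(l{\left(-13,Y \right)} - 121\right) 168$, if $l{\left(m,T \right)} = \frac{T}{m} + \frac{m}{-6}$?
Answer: $- \frac{259700}{13} \approx -19977.0$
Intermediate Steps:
$Y = 1$ ($Y = 8 - 7 = 1$)
$l{\left(m,T \right)} = - \frac{m}{6} + \frac{T}{m}$ ($l{\left(m,T \right)} = \frac{T}{m} + m \left(- \frac{1}{6}\right) = \frac{T}{m} - \frac{m}{6} = - \frac{m}{6} + \frac{T}{m}$)
$\left(l{\left(-13,Y \right)} - 121\right) 168 = \left(\left(\left(- \frac{1}{6}\right) \left(-13\right) + 1 \frac{1}{-13}\right) - 121\right) 168 = \left(\left(\frac{13}{6} + 1 \left(- \frac{1}{13}\right)\right) - 121\right) 168 = \left(\left(\frac{13}{6} - \frac{1}{13}\right) - 121\right) 168 = \left(\frac{163}{78} - 121\right) 168 = \left(- \frac{9275}{78}\right) 168 = - \frac{259700}{13}$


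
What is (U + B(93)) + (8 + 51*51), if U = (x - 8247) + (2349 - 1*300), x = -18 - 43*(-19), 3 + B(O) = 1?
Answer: -2792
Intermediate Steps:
B(O) = -2 (B(O) = -3 + 1 = -2)
x = 799 (x = -18 + 817 = 799)
U = -5399 (U = (799 - 8247) + (2349 - 1*300) = -7448 + (2349 - 300) = -7448 + 2049 = -5399)
(U + B(93)) + (8 + 51*51) = (-5399 - 2) + (8 + 51*51) = -5401 + (8 + 2601) = -5401 + 2609 = -2792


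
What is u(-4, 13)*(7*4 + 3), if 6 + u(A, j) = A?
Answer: -310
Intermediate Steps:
u(A, j) = -6 + A
u(-4, 13)*(7*4 + 3) = (-6 - 4)*(7*4 + 3) = -10*(28 + 3) = -10*31 = -310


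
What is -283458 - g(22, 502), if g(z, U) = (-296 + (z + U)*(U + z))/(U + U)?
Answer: -71216528/251 ≈ -2.8373e+5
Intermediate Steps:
g(z, U) = (-296 + (U + z)**2)/(2*U) (g(z, U) = (-296 + (U + z)*(U + z))/((2*U)) = (-296 + (U + z)**2)*(1/(2*U)) = (-296 + (U + z)**2)/(2*U))
-283458 - g(22, 502) = -283458 - (-296 + (502 + 22)**2)/(2*502) = -283458 - (-296 + 524**2)/(2*502) = -283458 - (-296 + 274576)/(2*502) = -283458 - 274280/(2*502) = -283458 - 1*68570/251 = -283458 - 68570/251 = -71216528/251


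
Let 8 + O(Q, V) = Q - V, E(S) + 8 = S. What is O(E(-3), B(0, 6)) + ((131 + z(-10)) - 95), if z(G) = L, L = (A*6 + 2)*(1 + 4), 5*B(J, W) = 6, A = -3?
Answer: -321/5 ≈ -64.200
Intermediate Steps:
B(J, W) = 6/5 (B(J, W) = (1/5)*6 = 6/5)
E(S) = -8 + S
O(Q, V) = -8 + Q - V (O(Q, V) = -8 + (Q - V) = -8 + Q - V)
L = -80 (L = (-3*6 + 2)*(1 + 4) = (-18 + 2)*5 = -16*5 = -80)
z(G) = -80
O(E(-3), B(0, 6)) + ((131 + z(-10)) - 95) = (-8 + (-8 - 3) - 1*6/5) + ((131 - 80) - 95) = (-8 - 11 - 6/5) + (51 - 95) = -101/5 - 44 = -321/5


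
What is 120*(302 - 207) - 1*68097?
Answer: -56697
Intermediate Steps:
120*(302 - 207) - 1*68097 = 120*95 - 68097 = 11400 - 68097 = -56697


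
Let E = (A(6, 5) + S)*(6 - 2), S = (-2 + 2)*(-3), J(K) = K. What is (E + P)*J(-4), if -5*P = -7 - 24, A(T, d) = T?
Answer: -604/5 ≈ -120.80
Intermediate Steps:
S = 0 (S = 0*(-3) = 0)
E = 24 (E = (6 + 0)*(6 - 2) = 6*4 = 24)
P = 31/5 (P = -(-7 - 24)/5 = -⅕*(-31) = 31/5 ≈ 6.2000)
(E + P)*J(-4) = (24 + 31/5)*(-4) = (151/5)*(-4) = -604/5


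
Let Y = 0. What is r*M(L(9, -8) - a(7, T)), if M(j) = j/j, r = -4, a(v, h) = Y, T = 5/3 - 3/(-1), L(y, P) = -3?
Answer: -4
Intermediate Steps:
T = 14/3 (T = 5*(⅓) - 3*(-1) = 5/3 + 3 = 14/3 ≈ 4.6667)
a(v, h) = 0
M(j) = 1
r*M(L(9, -8) - a(7, T)) = -4*1 = -4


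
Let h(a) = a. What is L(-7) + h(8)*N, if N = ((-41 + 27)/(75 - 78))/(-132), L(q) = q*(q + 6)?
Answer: 665/99 ≈ 6.7172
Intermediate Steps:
L(q) = q*(6 + q)
N = -7/198 (N = -14/(-3)*(-1/132) = -14*(-⅓)*(-1/132) = (14/3)*(-1/132) = -7/198 ≈ -0.035354)
L(-7) + h(8)*N = -7*(6 - 7) + 8*(-7/198) = -7*(-1) - 28/99 = 7 - 28/99 = 665/99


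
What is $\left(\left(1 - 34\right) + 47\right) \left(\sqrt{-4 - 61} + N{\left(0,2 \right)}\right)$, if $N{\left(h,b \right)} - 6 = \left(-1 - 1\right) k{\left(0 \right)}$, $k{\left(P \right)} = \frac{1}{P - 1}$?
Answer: $112 + 14 i \sqrt{65} \approx 112.0 + 112.87 i$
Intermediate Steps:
$k{\left(P \right)} = \frac{1}{-1 + P}$
$N{\left(h,b \right)} = 8$ ($N{\left(h,b \right)} = 6 + \frac{-1 - 1}{-1 + 0} = 6 - \frac{2}{-1} = 6 - -2 = 6 + 2 = 8$)
$\left(\left(1 - 34\right) + 47\right) \left(\sqrt{-4 - 61} + N{\left(0,2 \right)}\right) = \left(\left(1 - 34\right) + 47\right) \left(\sqrt{-4 - 61} + 8\right) = \left(-33 + 47\right) \left(\sqrt{-65} + 8\right) = 14 \left(i \sqrt{65} + 8\right) = 14 \left(8 + i \sqrt{65}\right) = 112 + 14 i \sqrt{65}$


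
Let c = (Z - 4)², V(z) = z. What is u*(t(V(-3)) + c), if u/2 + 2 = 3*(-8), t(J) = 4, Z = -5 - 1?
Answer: -5408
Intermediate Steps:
Z = -6
u = -52 (u = -4 + 2*(3*(-8)) = -4 + 2*(-24) = -4 - 48 = -52)
c = 100 (c = (-6 - 4)² = (-10)² = 100)
u*(t(V(-3)) + c) = -52*(4 + 100) = -52*104 = -5408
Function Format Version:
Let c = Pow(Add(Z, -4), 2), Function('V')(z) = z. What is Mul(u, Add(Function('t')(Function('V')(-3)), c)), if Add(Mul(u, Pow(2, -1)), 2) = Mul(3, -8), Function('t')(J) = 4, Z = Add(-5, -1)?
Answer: -5408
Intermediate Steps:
Z = -6
u = -52 (u = Add(-4, Mul(2, Mul(3, -8))) = Add(-4, Mul(2, -24)) = Add(-4, -48) = -52)
c = 100 (c = Pow(Add(-6, -4), 2) = Pow(-10, 2) = 100)
Mul(u, Add(Function('t')(Function('V')(-3)), c)) = Mul(-52, Add(4, 100)) = Mul(-52, 104) = -5408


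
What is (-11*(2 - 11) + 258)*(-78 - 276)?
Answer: -126378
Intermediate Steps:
(-11*(2 - 11) + 258)*(-78 - 276) = (-11*(-9) + 258)*(-354) = (99 + 258)*(-354) = 357*(-354) = -126378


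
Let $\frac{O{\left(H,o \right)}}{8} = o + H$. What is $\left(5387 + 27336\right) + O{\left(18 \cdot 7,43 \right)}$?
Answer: $34075$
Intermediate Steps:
$O{\left(H,o \right)} = 8 H + 8 o$ ($O{\left(H,o \right)} = 8 \left(o + H\right) = 8 \left(H + o\right) = 8 H + 8 o$)
$\left(5387 + 27336\right) + O{\left(18 \cdot 7,43 \right)} = \left(5387 + 27336\right) + \left(8 \cdot 18 \cdot 7 + 8 \cdot 43\right) = 32723 + \left(8 \cdot 126 + 344\right) = 32723 + \left(1008 + 344\right) = 32723 + 1352 = 34075$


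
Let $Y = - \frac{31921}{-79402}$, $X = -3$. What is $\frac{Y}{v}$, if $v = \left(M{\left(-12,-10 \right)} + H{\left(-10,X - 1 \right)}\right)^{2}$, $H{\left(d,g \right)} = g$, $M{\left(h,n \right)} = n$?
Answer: $\frac{31921}{15562792} \approx 0.0020511$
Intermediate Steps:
$Y = \frac{31921}{79402}$ ($Y = \left(-31921\right) \left(- \frac{1}{79402}\right) = \frac{31921}{79402} \approx 0.40202$)
$v = 196$ ($v = \left(-10 - 4\right)^{2} = \left(-14\right)^{2} = 196$)
$\frac{Y}{v} = \frac{31921}{79402 \cdot 196} = \frac{31921}{79402} \cdot \frac{1}{196} = \frac{31921}{15562792}$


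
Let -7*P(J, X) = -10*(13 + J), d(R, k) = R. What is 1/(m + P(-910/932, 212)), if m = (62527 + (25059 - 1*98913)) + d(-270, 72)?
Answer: -1631/18886692 ≈ -8.6357e-5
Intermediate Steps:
P(J, X) = 130/7 + 10*J/7 (P(J, X) = -(-10)*(13 + J)/7 = -(-130 - 10*J)/7 = 130/7 + 10*J/7)
m = -11597 (m = (62527 + (25059 - 1*98913)) - 270 = (62527 + (25059 - 98913)) - 270 = (62527 - 73854) - 270 = -11327 - 270 = -11597)
1/(m + P(-910/932, 212)) = 1/(-11597 + (130/7 + 10*(-910/932)/7)) = 1/(-11597 + (130/7 + 10*(-910*1/932)/7)) = 1/(-11597 + (130/7 + (10/7)*(-455/466))) = 1/(-11597 + (130/7 - 325/233)) = 1/(-11597 + 28015/1631) = 1/(-18886692/1631) = -1631/18886692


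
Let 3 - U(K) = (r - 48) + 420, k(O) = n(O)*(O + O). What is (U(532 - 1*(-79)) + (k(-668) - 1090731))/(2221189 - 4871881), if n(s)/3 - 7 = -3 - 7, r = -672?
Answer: 89867/220891 ≈ 0.40684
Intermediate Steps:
n(s) = -9 (n(s) = 21 + 3*(-3 - 7) = 21 + 3*(-10) = 21 - 30 = -9)
k(O) = -18*O (k(O) = -9*(O + O) = -18*O)
U(K) = 303 (U(K) = 3 - ((-672 - 48) + 420) = 3 - (-720 + 420) = 3 - 1*(-300) = 3 + 300 = 303)
(U(532 - 1*(-79)) + (k(-668) - 1090731))/(2221189 - 4871881) = (303 + (-18*(-668) - 1090731))/(2221189 - 4871881) = (303 + (12024 - 1090731))/(-2650692) = (303 - 1078707)*(-1/2650692) = -1078404*(-1/2650692) = 89867/220891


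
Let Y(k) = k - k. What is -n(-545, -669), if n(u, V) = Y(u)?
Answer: 0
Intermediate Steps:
Y(k) = 0
n(u, V) = 0
-n(-545, -669) = -1*0 = 0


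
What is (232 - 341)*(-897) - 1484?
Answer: 96289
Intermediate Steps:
(232 - 341)*(-897) - 1484 = -109*(-897) - 1484 = 97773 - 1484 = 96289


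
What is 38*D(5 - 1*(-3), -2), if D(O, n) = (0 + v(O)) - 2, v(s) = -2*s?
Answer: -684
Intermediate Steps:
D(O, n) = -2 - 2*O (D(O, n) = (0 - 2*O) - 2 = -2*O - 2 = -2 - 2*O)
38*D(5 - 1*(-3), -2) = 38*(-2 - 2*(5 - 1*(-3))) = 38*(-2 - 2*(5 + 3)) = 38*(-2 - 2*8) = 38*(-2 - 16) = 38*(-18) = -684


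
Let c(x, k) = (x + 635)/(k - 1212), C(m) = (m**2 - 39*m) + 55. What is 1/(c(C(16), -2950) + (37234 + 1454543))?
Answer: 2081/3104387776 ≈ 6.7034e-7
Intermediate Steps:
C(m) = 55 + m**2 - 39*m
c(x, k) = (635 + x)/(-1212 + k)
1/(c(C(16), -2950) + (37234 + 1454543)) = 1/((635 + (55 + 16**2 - 39*16))/(-1212 - 2950) + (37234 + 1454543)) = 1/((635 + (55 + 256 - 624))/(-4162) + 1491777) = 1/(-(635 - 313)/4162 + 1491777) = 1/(-1/4162*322 + 1491777) = 1/(-161/2081 + 1491777) = 1/(3104387776/2081) = 2081/3104387776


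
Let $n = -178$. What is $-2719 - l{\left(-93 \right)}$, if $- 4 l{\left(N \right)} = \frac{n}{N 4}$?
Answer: $- \frac{2022847}{744} \approx -2718.9$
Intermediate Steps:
$l{\left(N \right)} = \frac{89}{8 N}$ ($l{\left(N \right)} = - \frac{\left(-178\right) \frac{1}{N 4}}{4} = - \frac{\left(-178\right) \frac{1}{4 N}}{4} = - \frac{\left(- \frac{89}{2}\right) \frac{1}{N}}{4} = \frac{89}{8 N}$)
$-2719 - l{\left(-93 \right)} = -2719 - \frac{89}{8 \left(-93\right)} = -2719 - \frac{89}{8} \left(- \frac{1}{93}\right) = -2719 - - \frac{89}{744} = -2719 + \frac{89}{744} = - \frac{2022847}{744}$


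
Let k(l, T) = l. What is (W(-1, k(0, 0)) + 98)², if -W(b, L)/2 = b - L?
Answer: 10000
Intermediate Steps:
W(b, L) = -2*b + 2*L (W(b, L) = -2*(b - L) = -2*b + 2*L)
(W(-1, k(0, 0)) + 98)² = ((-2*(-1) + 2*0) + 98)² = ((2 + 0) + 98)² = (2 + 98)² = 100² = 10000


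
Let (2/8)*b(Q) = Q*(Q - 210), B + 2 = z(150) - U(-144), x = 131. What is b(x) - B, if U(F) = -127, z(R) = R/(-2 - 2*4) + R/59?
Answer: -2449004/59 ≈ -41509.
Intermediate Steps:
z(R) = -49*R/590 (z(R) = R/(-2 - 8) + R*(1/59) = R/(-10) + R/59 = R*(-⅒) + R/59 = -R/10 + R/59 = -49*R/590)
B = 6640/59 (B = -2 + (-49/590*150 - 1*(-127)) = -2 + (-735/59 + 127) = -2 + 6758/59 = 6640/59 ≈ 112.54)
b(Q) = 4*Q*(-210 + Q) (b(Q) = 4*(Q*(Q - 210)) = 4*(Q*(-210 + Q)) = 4*Q*(-210 + Q))
b(x) - B = 4*131*(-210 + 131) - 1*6640/59 = 4*131*(-79) - 6640/59 = -41396 - 6640/59 = -2449004/59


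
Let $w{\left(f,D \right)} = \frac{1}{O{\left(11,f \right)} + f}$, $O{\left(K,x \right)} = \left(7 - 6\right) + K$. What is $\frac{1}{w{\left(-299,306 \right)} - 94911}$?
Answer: $- \frac{287}{27239458} \approx -1.0536 \cdot 10^{-5}$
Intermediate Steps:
$O{\left(K,x \right)} = 1 + K$
$w{\left(f,D \right)} = \frac{1}{12 + f}$ ($w{\left(f,D \right)} = \frac{1}{\left(1 + 11\right) + f} = \frac{1}{12 + f}$)
$\frac{1}{w{\left(-299,306 \right)} - 94911} = \frac{1}{\frac{1}{12 - 299} - 94911} = \frac{1}{\frac{1}{-287} - 94911} = \frac{1}{- \frac{1}{287} - 94911} = \frac{1}{- \frac{27239458}{287}} = - \frac{287}{27239458}$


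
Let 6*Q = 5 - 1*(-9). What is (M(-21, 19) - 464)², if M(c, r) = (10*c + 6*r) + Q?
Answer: 2798929/9 ≈ 3.1099e+5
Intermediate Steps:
Q = 7/3 (Q = (5 - 1*(-9))/6 = (5 + 9)/6 = (⅙)*14 = 7/3 ≈ 2.3333)
M(c, r) = 7/3 + 6*r + 10*c (M(c, r) = (10*c + 6*r) + 7/3 = (6*r + 10*c) + 7/3 = 7/3 + 6*r + 10*c)
(M(-21, 19) - 464)² = ((7/3 + 6*19 + 10*(-21)) - 464)² = ((7/3 + 114 - 210) - 464)² = (-281/3 - 464)² = (-1673/3)² = 2798929/9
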